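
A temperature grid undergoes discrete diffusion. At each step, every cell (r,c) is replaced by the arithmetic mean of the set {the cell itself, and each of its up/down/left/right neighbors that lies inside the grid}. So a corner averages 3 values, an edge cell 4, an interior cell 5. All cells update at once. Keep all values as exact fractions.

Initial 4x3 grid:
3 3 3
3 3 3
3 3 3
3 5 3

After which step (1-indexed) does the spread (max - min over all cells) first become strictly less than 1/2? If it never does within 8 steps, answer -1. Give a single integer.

Step 1: max=11/3, min=3, spread=2/3
Step 2: max=427/120, min=3, spread=67/120
Step 3: max=3677/1080, min=3, spread=437/1080
  -> spread < 1/2 first at step 3
Step 4: max=1453531/432000, min=1509/500, spread=29951/86400
Step 5: max=12879821/3888000, min=10283/3375, spread=206761/777600
Step 6: max=5121795571/1555200000, min=8265671/2700000, spread=14430763/62208000
Step 7: max=305043741689/93312000000, min=665652727/216000000, spread=139854109/746496000
Step 8: max=18218631890251/5598720000000, min=60171228977/19440000000, spread=7114543559/44789760000

Answer: 3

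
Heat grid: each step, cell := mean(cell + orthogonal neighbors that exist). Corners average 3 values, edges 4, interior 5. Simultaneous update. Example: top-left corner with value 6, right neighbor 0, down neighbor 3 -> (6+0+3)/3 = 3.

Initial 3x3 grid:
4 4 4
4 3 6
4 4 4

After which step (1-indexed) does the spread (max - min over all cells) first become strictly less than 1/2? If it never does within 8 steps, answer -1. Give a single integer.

Answer: 3

Derivation:
Step 1: max=14/3, min=15/4, spread=11/12
Step 2: max=1067/240, min=23/6, spread=49/80
Step 3: max=577/135, min=18713/4800, spread=16223/43200
  -> spread < 1/2 first at step 3
Step 4: max=3648683/864000, min=85879/21600, spread=213523/864000
Step 5: max=1012979/243000, min=69205417/17280000, spread=25457807/155520000
Step 6: max=12906264347/3110400000, min=104678837/25920000, spread=344803907/3110400000
Step 7: max=7220325697/1749600000, min=84002400851/20736000000, spread=42439400063/559872000000
Step 8: max=46115771094923/11197440000000, min=15174056875391/3732480000000, spread=3799043/71663616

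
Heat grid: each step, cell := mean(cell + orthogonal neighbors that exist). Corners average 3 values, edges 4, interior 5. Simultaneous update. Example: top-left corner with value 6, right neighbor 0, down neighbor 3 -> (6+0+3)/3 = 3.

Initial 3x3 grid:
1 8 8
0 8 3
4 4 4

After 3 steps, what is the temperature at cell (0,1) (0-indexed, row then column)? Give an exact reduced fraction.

Step 1: cell (0,1) = 25/4
Step 2: cell (0,1) = 1211/240
Step 3: cell (0,1) = 73057/14400
Full grid after step 3:
  1511/360 73057/14400 731/135
  58157/14400 26959/6000 25169/4800
  7921/2160 7829/1800 9991/2160

Answer: 73057/14400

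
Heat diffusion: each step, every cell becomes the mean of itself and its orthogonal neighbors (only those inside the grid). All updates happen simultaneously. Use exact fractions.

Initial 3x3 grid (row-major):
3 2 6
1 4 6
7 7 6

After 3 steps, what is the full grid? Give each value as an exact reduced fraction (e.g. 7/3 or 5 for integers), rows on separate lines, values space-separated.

After step 1:
  2 15/4 14/3
  15/4 4 11/2
  5 6 19/3
After step 2:
  19/6 173/48 167/36
  59/16 23/5 41/8
  59/12 16/3 107/18
After step 3:
  251/72 11527/2880 1925/432
  3929/960 447/100 2437/480
  223/48 3743/720 1181/216

Answer: 251/72 11527/2880 1925/432
3929/960 447/100 2437/480
223/48 3743/720 1181/216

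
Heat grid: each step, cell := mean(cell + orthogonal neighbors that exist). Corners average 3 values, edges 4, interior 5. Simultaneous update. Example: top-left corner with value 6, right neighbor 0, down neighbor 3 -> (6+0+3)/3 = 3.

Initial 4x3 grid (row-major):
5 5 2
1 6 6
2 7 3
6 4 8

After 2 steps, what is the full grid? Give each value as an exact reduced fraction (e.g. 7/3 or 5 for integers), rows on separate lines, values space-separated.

After step 1:
  11/3 9/2 13/3
  7/2 5 17/4
  4 22/5 6
  4 25/4 5
After step 2:
  35/9 35/8 157/36
  97/24 433/100 235/48
  159/40 513/100 393/80
  19/4 393/80 23/4

Answer: 35/9 35/8 157/36
97/24 433/100 235/48
159/40 513/100 393/80
19/4 393/80 23/4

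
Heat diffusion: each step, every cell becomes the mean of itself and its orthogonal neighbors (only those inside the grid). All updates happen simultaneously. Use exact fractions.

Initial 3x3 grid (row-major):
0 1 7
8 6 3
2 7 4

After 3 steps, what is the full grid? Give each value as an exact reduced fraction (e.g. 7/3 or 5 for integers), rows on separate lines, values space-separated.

After step 1:
  3 7/2 11/3
  4 5 5
  17/3 19/4 14/3
After step 2:
  7/2 91/24 73/18
  53/12 89/20 55/12
  173/36 241/48 173/36
After step 3:
  281/72 5687/1440 895/216
  3091/720 1781/400 3221/720
  2051/432 13739/2880 2075/432

Answer: 281/72 5687/1440 895/216
3091/720 1781/400 3221/720
2051/432 13739/2880 2075/432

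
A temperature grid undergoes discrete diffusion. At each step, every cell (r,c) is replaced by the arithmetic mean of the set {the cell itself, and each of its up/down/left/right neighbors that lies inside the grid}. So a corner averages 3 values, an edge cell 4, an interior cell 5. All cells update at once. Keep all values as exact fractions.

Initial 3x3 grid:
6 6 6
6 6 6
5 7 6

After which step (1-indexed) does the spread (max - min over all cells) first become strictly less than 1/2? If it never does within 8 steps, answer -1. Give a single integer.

Step 1: max=19/3, min=23/4, spread=7/12
Step 2: max=92/15, min=71/12, spread=13/60
  -> spread < 1/2 first at step 2
Step 3: max=827/135, min=28573/4800, spread=7483/43200
Step 4: max=656221/108000, min=258143/43200, spread=21727/216000
Step 5: max=5899711/972000, min=34557319/5760000, spread=10906147/155520000
Step 6: max=706040059/116640000, min=933825287/155520000, spread=36295/746496
Step 7: max=10582115837/1749600000, min=56119437589/9331200000, spread=305773/8957952
Step 8: max=2537032579381/419904000000, min=3369293694383/559872000000, spread=2575951/107495424

Answer: 2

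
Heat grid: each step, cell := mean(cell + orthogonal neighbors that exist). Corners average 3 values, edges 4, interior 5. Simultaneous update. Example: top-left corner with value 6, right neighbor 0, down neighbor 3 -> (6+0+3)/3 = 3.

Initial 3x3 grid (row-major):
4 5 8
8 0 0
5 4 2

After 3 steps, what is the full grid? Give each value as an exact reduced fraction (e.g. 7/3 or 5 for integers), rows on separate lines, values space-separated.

Answer: 4997/1080 19511/4800 8039/2160
61633/14400 22921/6000 22679/7200
559/135 48683/14400 2143/720

Derivation:
After step 1:
  17/3 17/4 13/3
  17/4 17/5 5/2
  17/3 11/4 2
After step 2:
  85/18 353/80 133/36
  1139/240 343/100 367/120
  38/9 829/240 29/12
After step 3:
  4997/1080 19511/4800 8039/2160
  61633/14400 22921/6000 22679/7200
  559/135 48683/14400 2143/720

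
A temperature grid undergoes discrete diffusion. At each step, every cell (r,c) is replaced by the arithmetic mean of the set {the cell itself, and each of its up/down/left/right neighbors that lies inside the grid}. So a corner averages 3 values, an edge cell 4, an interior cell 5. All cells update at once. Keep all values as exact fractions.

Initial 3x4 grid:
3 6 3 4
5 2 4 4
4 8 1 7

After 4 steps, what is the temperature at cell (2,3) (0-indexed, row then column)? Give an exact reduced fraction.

Answer: 183677/43200

Derivation:
Step 1: cell (2,3) = 4
Step 2: cell (2,3) = 55/12
Step 3: cell (2,3) = 491/120
Step 4: cell (2,3) = 183677/43200
Full grid after step 4:
  133349/32400 902551/216000 849031/216000 528131/129600
  1888957/432000 737273/180000 1515371/360000 3468409/864000
  17503/4050 952051/216000 298177/72000 183677/43200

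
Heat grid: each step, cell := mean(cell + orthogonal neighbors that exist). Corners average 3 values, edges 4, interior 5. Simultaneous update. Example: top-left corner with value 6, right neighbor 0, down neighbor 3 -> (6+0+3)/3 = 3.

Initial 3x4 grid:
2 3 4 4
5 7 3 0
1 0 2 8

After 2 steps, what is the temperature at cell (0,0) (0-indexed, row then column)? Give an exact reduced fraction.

Step 1: cell (0,0) = 10/3
Step 2: cell (0,0) = 133/36
Full grid after step 2:
  133/36 433/120 401/120 119/36
  761/240 341/100 173/50 259/80
  11/4 227/80 737/240 31/9

Answer: 133/36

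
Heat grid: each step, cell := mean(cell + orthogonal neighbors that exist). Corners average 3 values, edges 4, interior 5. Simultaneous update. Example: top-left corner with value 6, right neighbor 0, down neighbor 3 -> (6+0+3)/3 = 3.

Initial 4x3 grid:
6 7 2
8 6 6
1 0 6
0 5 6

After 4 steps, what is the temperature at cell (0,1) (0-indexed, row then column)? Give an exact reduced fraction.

Answer: 301577/57600

Derivation:
Step 1: cell (0,1) = 21/4
Step 2: cell (0,1) = 453/80
Step 3: cell (0,1) = 1031/192
Step 4: cell (0,1) = 301577/57600
Full grid after step 4:
  8989/1728 301577/57600 8941/1728
  33569/7200 114647/24000 364/75
  9221/2400 292411/72000 23641/5400
  28999/8640 634157/172800 104077/25920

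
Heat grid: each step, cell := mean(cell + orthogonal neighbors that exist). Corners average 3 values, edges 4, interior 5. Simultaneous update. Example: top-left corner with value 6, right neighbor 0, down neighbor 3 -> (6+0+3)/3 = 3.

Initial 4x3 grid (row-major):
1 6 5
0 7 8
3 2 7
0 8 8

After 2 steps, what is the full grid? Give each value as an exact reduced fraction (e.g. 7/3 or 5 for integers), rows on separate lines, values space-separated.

Answer: 59/18 1081/240 107/18
41/15 97/20 359/60
49/15 22/5 391/60
113/36 637/120 221/36

Derivation:
After step 1:
  7/3 19/4 19/3
  11/4 23/5 27/4
  5/4 27/5 25/4
  11/3 9/2 23/3
After step 2:
  59/18 1081/240 107/18
  41/15 97/20 359/60
  49/15 22/5 391/60
  113/36 637/120 221/36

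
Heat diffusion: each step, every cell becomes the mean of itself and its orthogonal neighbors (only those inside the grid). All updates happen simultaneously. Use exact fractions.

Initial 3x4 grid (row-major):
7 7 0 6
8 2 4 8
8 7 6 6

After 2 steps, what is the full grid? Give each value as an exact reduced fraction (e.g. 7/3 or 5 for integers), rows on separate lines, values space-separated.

After step 1:
  22/3 4 17/4 14/3
  25/4 28/5 4 6
  23/3 23/4 23/4 20/3
After step 2:
  211/36 1271/240 203/48 179/36
  537/80 128/25 128/25 16/3
  59/9 743/120 133/24 221/36

Answer: 211/36 1271/240 203/48 179/36
537/80 128/25 128/25 16/3
59/9 743/120 133/24 221/36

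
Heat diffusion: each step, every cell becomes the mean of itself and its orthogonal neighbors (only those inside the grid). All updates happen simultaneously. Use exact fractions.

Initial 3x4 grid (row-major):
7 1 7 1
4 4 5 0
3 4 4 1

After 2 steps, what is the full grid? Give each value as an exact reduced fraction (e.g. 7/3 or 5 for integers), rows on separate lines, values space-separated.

After step 1:
  4 19/4 7/2 8/3
  9/2 18/5 4 7/4
  11/3 15/4 7/2 5/3
After step 2:
  53/12 317/80 179/48 95/36
  473/120 103/25 327/100 121/48
  143/36 871/240 155/48 83/36

Answer: 53/12 317/80 179/48 95/36
473/120 103/25 327/100 121/48
143/36 871/240 155/48 83/36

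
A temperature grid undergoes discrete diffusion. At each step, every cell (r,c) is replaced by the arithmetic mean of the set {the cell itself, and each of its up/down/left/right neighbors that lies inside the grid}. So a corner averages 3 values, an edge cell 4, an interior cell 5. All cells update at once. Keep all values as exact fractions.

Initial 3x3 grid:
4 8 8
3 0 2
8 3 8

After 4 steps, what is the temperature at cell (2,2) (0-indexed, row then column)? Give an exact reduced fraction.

Answer: 578179/129600

Derivation:
Step 1: cell (2,2) = 13/3
Step 2: cell (2,2) = 163/36
Step 3: cell (2,2) = 9557/2160
Step 4: cell (2,2) = 578179/129600
Full grid after step 4:
  195143/43200 18423/4000 101759/21600
  3780493/864000 67159/15000 1970809/432000
  279727/64800 1254331/288000 578179/129600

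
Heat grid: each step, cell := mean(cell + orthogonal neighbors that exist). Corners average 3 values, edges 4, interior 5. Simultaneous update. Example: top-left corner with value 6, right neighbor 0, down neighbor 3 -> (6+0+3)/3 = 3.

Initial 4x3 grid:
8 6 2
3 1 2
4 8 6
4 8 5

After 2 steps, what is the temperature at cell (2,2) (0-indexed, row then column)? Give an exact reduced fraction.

Step 1: cell (2,2) = 21/4
Step 2: cell (2,2) = 74/15
Full grid after step 2:
  167/36 69/16 31/9
  221/48 102/25 23/6
  1169/240 513/100 74/15
  49/9 1399/240 107/18

Answer: 74/15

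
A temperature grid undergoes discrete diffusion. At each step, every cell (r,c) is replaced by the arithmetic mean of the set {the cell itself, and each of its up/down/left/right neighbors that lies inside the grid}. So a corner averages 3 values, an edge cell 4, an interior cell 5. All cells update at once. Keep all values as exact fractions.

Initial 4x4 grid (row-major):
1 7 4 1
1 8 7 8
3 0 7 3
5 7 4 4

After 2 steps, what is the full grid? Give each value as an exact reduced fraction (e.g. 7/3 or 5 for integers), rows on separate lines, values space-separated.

Answer: 15/4 347/80 1253/240 83/18
131/40 493/100 251/50 1283/240
31/8 401/100 27/5 1087/240
15/4 39/8 521/120 44/9

Derivation:
After step 1:
  3 5 19/4 13/3
  13/4 23/5 34/5 19/4
  9/4 5 21/5 11/2
  5 4 11/2 11/3
After step 2:
  15/4 347/80 1253/240 83/18
  131/40 493/100 251/50 1283/240
  31/8 401/100 27/5 1087/240
  15/4 39/8 521/120 44/9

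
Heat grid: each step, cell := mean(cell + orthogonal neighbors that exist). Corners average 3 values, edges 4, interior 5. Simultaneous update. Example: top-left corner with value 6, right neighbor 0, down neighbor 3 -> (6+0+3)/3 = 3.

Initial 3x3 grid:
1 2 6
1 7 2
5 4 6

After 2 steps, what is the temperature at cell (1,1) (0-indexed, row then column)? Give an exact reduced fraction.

Answer: 429/100

Derivation:
Step 1: cell (1,1) = 16/5
Step 2: cell (1,1) = 429/100
Full grid after step 2:
  53/18 89/30 151/36
  341/120 429/100 947/240
  37/9 481/120 59/12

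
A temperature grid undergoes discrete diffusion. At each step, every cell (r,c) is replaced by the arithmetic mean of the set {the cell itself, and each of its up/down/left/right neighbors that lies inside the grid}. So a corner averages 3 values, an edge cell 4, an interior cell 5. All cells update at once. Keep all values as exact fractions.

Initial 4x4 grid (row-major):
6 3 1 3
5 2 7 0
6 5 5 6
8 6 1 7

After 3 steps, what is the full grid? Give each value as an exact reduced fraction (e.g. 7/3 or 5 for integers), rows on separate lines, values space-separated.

After step 1:
  14/3 3 7/2 4/3
  19/4 22/5 3 4
  6 24/5 24/5 9/2
  20/3 5 19/4 14/3
After step 2:
  149/36 467/120 65/24 53/18
  1189/240 399/100 197/50 77/24
  1333/240 5 437/100 539/120
  53/9 1273/240 1153/240 167/36
After step 3:
  9349/2160 1657/450 1517/450 319/108
  33547/7200 26131/6000 1093/300 6563/1800
  7703/1440 14531/3000 27127/6000 7519/1800
  6029/1080 7559/1440 34411/7200 10033/2160

Answer: 9349/2160 1657/450 1517/450 319/108
33547/7200 26131/6000 1093/300 6563/1800
7703/1440 14531/3000 27127/6000 7519/1800
6029/1080 7559/1440 34411/7200 10033/2160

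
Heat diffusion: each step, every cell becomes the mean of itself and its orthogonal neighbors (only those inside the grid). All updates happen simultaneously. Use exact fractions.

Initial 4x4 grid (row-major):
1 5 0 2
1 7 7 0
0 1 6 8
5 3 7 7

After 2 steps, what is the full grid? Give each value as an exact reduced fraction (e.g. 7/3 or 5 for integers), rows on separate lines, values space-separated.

Answer: 47/18 797/240 137/48 101/36
79/30 171/50 87/20 85/24
151/60 383/100 121/25 679/120
101/36 949/240 1373/240 55/9

Derivation:
After step 1:
  7/3 13/4 7/2 2/3
  9/4 21/5 4 17/4
  7/4 17/5 29/5 21/4
  8/3 4 23/4 22/3
After step 2:
  47/18 797/240 137/48 101/36
  79/30 171/50 87/20 85/24
  151/60 383/100 121/25 679/120
  101/36 949/240 1373/240 55/9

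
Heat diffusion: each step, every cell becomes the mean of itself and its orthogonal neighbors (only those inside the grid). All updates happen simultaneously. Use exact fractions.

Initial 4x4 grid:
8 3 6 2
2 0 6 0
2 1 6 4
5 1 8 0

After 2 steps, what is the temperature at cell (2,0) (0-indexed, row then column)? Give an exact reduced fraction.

Answer: 61/24

Derivation:
Step 1: cell (2,0) = 5/2
Step 2: cell (2,0) = 61/24
Full grid after step 2:
  139/36 457/120 443/120 119/36
  367/120 61/20 73/20 353/120
  61/24 313/100 337/100 29/8
  107/36 73/24 33/8 41/12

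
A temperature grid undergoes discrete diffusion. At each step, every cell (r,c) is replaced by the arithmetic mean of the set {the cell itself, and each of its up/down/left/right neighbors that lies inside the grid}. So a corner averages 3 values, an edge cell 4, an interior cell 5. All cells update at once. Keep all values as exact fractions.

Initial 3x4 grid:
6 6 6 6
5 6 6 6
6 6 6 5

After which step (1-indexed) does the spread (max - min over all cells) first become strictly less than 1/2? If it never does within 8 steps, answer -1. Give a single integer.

Step 1: max=6, min=17/3, spread=1/3
  -> spread < 1/2 first at step 1
Step 2: max=6, min=1373/240, spread=67/240
Step 3: max=853/144, min=6239/1080, spread=317/2160
Step 4: max=70877/12000, min=5014949/864000, spread=17639/172800
Step 5: max=15261913/2592000, min=45179359/7776000, spread=30319/388800
Step 6: max=913693147/155520000, min=2716407041/466560000, spread=61681/1166400
Step 7: max=676321433/115200000, min=163081773019/27993600000, spread=1580419/34992000
Step 8: max=3283583985707/559872000000, min=9794289805121/1679616000000, spread=7057769/209952000

Answer: 1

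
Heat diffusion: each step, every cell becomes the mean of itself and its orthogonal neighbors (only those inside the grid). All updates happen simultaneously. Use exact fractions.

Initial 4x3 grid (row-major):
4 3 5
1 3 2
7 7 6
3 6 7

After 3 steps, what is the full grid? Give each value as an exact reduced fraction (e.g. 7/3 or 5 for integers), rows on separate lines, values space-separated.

Answer: 457/135 3461/960 7877/2160
5711/1440 793/200 1549/360
6667/1440 3013/600 3641/720
713/135 15703/2880 12293/2160

Derivation:
After step 1:
  8/3 15/4 10/3
  15/4 16/5 4
  9/2 29/5 11/2
  16/3 23/4 19/3
After step 2:
  61/18 259/80 133/36
  847/240 41/10 481/120
  1163/240 99/20 649/120
  187/36 1393/240 211/36
After step 3:
  457/135 3461/960 7877/2160
  5711/1440 793/200 1549/360
  6667/1440 3013/600 3641/720
  713/135 15703/2880 12293/2160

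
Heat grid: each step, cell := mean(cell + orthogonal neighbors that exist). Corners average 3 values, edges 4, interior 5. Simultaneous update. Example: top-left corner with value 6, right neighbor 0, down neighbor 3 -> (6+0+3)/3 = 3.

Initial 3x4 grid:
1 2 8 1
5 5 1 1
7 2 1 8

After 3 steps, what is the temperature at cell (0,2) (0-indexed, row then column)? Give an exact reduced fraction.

Answer: 11311/3600

Derivation:
Step 1: cell (0,2) = 3
Step 2: cell (0,2) = 203/60
Step 3: cell (0,2) = 11311/3600
Full grid after step 3:
  763/216 6283/1800 11311/3600 6887/2160
  27767/7200 20591/6000 9923/3000 43919/14400
  1673/432 26857/7200 23297/7200 3421/1080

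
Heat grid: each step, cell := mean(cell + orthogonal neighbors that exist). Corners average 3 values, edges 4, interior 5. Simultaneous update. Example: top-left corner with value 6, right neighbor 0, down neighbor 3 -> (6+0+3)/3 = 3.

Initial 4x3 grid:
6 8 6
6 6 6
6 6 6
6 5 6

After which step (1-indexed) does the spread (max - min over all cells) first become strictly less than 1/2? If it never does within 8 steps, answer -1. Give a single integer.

Answer: 5

Derivation:
Step 1: max=20/3, min=17/3, spread=1
Step 2: max=787/120, min=1373/240, spread=67/80
Step 3: max=6917/1080, min=12523/2160, spread=437/720
Step 4: max=2745643/432000, min=5042021/864000, spread=29951/57600
Step 5: max=24452813/3888000, min=45804211/7776000, spread=206761/518400
  -> spread < 1/2 first at step 5
Step 6: max=9739682323/1555200000, min=18397057421/3110400000, spread=14430763/41472000
Step 7: max=581166752657/93312000000, min=1109888214439/186624000000, spread=139854109/497664000
Step 8: max=34748214917563/5598720000000, min=66828476000501/11197440000000, spread=7114543559/29859840000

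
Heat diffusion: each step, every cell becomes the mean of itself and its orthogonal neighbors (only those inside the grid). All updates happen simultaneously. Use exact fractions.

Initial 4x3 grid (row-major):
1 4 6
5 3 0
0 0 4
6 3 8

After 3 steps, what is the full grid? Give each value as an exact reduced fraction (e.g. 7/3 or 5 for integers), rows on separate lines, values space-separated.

Answer: 3187/1080 21979/7200 6839/2160
4901/1800 17257/6000 22229/7200
3419/1200 2987/1000 7963/2400
451/144 16631/4800 263/72

Derivation:
After step 1:
  10/3 7/2 10/3
  9/4 12/5 13/4
  11/4 2 3
  3 17/4 5
After step 2:
  109/36 377/120 121/36
  161/60 67/25 719/240
  5/2 72/25 53/16
  10/3 57/16 49/12
After step 3:
  3187/1080 21979/7200 6839/2160
  4901/1800 17257/6000 22229/7200
  3419/1200 2987/1000 7963/2400
  451/144 16631/4800 263/72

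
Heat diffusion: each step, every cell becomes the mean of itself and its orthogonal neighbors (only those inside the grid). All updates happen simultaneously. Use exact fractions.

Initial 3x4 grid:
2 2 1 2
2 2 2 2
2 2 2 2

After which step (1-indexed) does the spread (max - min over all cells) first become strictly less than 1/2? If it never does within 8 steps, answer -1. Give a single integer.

Answer: 1

Derivation:
Step 1: max=2, min=5/3, spread=1/3
  -> spread < 1/2 first at step 1
Step 2: max=2, min=209/120, spread=31/120
Step 3: max=2, min=1949/1080, spread=211/1080
Step 4: max=3553/1800, min=199103/108000, spread=14077/108000
Step 5: max=212317/108000, min=1803593/972000, spread=5363/48600
Step 6: max=117131/60000, min=54579191/29160000, spread=93859/1166400
Step 7: max=189063533/97200000, min=3288925519/1749600000, spread=4568723/69984000
Step 8: max=5650381111/2916000000, min=198171564371/104976000000, spread=8387449/167961600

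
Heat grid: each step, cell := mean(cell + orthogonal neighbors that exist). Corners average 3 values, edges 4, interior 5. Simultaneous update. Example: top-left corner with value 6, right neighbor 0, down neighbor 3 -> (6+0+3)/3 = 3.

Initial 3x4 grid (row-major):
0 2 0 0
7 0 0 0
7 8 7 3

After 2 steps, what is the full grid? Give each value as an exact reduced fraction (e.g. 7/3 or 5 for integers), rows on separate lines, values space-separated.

Answer: 7/3 37/20 3/5 5/12
517/120 143/50 211/100 329/240
49/9 311/60 221/60 103/36

Derivation:
After step 1:
  3 1/2 1/2 0
  7/2 17/5 7/5 3/4
  22/3 11/2 9/2 10/3
After step 2:
  7/3 37/20 3/5 5/12
  517/120 143/50 211/100 329/240
  49/9 311/60 221/60 103/36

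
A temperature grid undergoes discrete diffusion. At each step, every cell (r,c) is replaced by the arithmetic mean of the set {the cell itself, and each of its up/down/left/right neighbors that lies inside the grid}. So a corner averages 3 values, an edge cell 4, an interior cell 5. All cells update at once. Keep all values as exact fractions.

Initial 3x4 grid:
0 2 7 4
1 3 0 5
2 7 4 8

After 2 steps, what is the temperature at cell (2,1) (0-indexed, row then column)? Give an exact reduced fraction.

Answer: 881/240

Derivation:
Step 1: cell (2,1) = 4
Step 2: cell (2,1) = 881/240
Full grid after step 2:
  11/6 197/80 923/240 77/18
  253/120 149/50 373/100 381/80
  53/18 881/240 1093/240 44/9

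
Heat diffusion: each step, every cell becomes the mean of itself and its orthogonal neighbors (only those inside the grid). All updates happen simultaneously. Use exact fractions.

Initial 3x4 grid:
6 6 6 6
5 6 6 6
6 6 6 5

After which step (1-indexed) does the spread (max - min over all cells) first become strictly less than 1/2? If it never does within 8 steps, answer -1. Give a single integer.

Step 1: max=6, min=17/3, spread=1/3
  -> spread < 1/2 first at step 1
Step 2: max=6, min=1373/240, spread=67/240
Step 3: max=853/144, min=6239/1080, spread=317/2160
Step 4: max=70877/12000, min=5014949/864000, spread=17639/172800
Step 5: max=15261913/2592000, min=45179359/7776000, spread=30319/388800
Step 6: max=913693147/155520000, min=2716407041/466560000, spread=61681/1166400
Step 7: max=676321433/115200000, min=163081773019/27993600000, spread=1580419/34992000
Step 8: max=3283583985707/559872000000, min=9794289805121/1679616000000, spread=7057769/209952000

Answer: 1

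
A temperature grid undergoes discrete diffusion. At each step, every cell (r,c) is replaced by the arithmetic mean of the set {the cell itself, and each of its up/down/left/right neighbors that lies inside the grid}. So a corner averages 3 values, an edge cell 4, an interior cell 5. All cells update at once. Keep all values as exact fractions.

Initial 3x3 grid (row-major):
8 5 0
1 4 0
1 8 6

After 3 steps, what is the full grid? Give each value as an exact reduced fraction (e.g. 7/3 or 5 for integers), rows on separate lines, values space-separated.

After step 1:
  14/3 17/4 5/3
  7/2 18/5 5/2
  10/3 19/4 14/3
After step 2:
  149/36 851/240 101/36
  151/40 93/25 373/120
  139/36 327/80 143/36
After step 3:
  8251/2160 51157/14400 6811/2160
  3099/800 5471/1500 24491/7200
  8441/2160 18769/4800 8041/2160

Answer: 8251/2160 51157/14400 6811/2160
3099/800 5471/1500 24491/7200
8441/2160 18769/4800 8041/2160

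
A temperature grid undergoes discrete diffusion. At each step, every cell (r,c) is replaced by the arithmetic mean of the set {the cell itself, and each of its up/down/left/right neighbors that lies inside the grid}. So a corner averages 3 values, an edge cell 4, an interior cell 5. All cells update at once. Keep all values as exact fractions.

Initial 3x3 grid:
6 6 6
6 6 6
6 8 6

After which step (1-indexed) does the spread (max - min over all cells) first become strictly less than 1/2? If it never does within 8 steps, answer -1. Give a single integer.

Step 1: max=20/3, min=6, spread=2/3
Step 2: max=787/120, min=6, spread=67/120
Step 3: max=6917/1080, min=607/100, spread=1807/5400
  -> spread < 1/2 first at step 3
Step 4: max=2749963/432000, min=16561/2700, spread=33401/144000
Step 5: max=24557933/3888000, min=1663391/270000, spread=3025513/19440000
Step 6: max=9796126867/1555200000, min=89155949/14400000, spread=53531/497664
Step 7: max=585904925849/93312000000, min=24119116051/3888000000, spread=450953/5971968
Step 8: max=35101223560603/5598720000000, min=2900368610519/466560000000, spread=3799043/71663616

Answer: 3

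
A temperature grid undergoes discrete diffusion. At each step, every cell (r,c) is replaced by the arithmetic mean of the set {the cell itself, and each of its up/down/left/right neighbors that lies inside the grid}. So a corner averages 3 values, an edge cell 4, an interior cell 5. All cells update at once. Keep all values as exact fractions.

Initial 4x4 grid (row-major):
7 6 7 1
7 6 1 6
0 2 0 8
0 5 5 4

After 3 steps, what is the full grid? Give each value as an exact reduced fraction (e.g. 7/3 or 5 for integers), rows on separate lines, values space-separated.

After step 1:
  20/3 13/2 15/4 14/3
  5 22/5 4 4
  9/4 13/5 16/5 9/2
  5/3 3 7/2 17/3
After step 2:
  109/18 1279/240 227/48 149/36
  1099/240 9/2 387/100 103/24
  691/240 309/100 89/25 521/120
  83/36 323/120 461/120 41/9
After step 3:
  5747/1080 7421/1440 32521/7200 1895/432
  1297/288 12821/3000 25141/6000 7489/1800
  23137/7200 4013/1200 5611/1500 7537/1800
  5671/2160 671/225 824/225 2293/540

Answer: 5747/1080 7421/1440 32521/7200 1895/432
1297/288 12821/3000 25141/6000 7489/1800
23137/7200 4013/1200 5611/1500 7537/1800
5671/2160 671/225 824/225 2293/540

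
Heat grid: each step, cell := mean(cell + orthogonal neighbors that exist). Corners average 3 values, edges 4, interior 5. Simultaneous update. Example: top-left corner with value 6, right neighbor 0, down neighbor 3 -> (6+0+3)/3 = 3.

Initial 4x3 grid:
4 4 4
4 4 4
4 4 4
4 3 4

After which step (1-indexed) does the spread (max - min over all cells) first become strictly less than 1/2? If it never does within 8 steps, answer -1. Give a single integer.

Step 1: max=4, min=11/3, spread=1/3
  -> spread < 1/2 first at step 1
Step 2: max=4, min=893/240, spread=67/240
Step 3: max=4, min=8203/2160, spread=437/2160
Step 4: max=3991/1000, min=3298469/864000, spread=29951/172800
Step 5: max=13421/3375, min=29888179/7776000, spread=206761/1555200
Step 6: max=21434329/5400000, min=11985404429/3110400000, spread=14430763/124416000
Step 7: max=1710347273/432000000, min=721388258311/186624000000, spread=139854109/1492992000
Step 8: max=153668771023/38880000000, min=43367288109749/11197440000000, spread=7114543559/89579520000

Answer: 1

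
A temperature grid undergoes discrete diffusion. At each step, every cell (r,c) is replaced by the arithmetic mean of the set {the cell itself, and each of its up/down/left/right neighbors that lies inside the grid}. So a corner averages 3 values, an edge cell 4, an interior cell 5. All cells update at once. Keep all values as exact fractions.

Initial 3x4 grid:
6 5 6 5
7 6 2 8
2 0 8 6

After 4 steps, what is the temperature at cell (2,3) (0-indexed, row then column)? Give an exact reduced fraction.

Answer: 27655/5184

Derivation:
Step 1: cell (2,3) = 22/3
Step 2: cell (2,3) = 199/36
Step 3: cell (2,3) = 2461/432
Step 4: cell (2,3) = 27655/5184
Full grid after step 4:
  8795/1728 973/192 46841/8640 28369/5184
  3587/768 23741/4800 73523/14400 192679/34560
  7777/1728 653/144 5527/1080 27655/5184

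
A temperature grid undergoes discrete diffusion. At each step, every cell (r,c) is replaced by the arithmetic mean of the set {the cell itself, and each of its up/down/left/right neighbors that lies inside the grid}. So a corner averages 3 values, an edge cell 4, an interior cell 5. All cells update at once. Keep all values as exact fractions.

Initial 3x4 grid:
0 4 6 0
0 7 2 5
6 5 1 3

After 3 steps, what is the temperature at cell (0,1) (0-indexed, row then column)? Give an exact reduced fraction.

Answer: 24803/7200

Derivation:
Step 1: cell (0,1) = 17/4
Step 2: cell (0,1) = 731/240
Step 3: cell (0,1) = 24803/7200
Full grid after step 3:
  3223/1080 24803/7200 23563/7200 7327/2160
  16567/4800 423/125 21619/6000 22243/7200
  7591/2160 13739/3600 1999/600 293/90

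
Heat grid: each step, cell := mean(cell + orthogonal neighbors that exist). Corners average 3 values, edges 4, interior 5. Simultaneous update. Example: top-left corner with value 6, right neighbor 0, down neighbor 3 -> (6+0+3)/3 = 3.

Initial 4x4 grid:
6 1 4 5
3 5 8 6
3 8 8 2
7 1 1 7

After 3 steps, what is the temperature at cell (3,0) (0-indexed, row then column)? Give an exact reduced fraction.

Step 1: cell (3,0) = 11/3
Step 2: cell (3,0) = 79/18
Step 3: cell (3,0) = 119/27
Full grid after step 3:
  451/108 1006/225 483/100 1847/360
  1997/450 3571/750 5191/1000 2067/400
  4133/900 7207/1500 14887/3000 18223/3600
  119/27 4043/900 1033/225 4927/1080

Answer: 119/27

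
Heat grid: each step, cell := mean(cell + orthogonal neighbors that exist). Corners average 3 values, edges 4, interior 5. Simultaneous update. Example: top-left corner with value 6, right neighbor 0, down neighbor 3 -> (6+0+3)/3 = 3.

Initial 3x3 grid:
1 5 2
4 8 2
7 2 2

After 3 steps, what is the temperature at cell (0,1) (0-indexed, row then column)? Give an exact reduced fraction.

Step 1: cell (0,1) = 4
Step 2: cell (0,1) = 109/30
Step 3: cell (0,1) = 13981/3600
Full grid after step 3:
  2153/540 13981/3600 1237/360
  15581/3600 22963/6000 8629/2400
  9167/2160 58399/14400 833/240

Answer: 13981/3600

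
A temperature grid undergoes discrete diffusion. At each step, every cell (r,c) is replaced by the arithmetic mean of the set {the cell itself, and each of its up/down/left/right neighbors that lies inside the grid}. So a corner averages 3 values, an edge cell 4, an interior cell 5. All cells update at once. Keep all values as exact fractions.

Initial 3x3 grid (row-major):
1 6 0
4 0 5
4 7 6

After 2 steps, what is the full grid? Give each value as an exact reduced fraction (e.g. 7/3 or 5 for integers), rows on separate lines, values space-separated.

After step 1:
  11/3 7/4 11/3
  9/4 22/5 11/4
  5 17/4 6
After step 2:
  23/9 809/240 49/18
  919/240 77/25 1009/240
  23/6 393/80 13/3

Answer: 23/9 809/240 49/18
919/240 77/25 1009/240
23/6 393/80 13/3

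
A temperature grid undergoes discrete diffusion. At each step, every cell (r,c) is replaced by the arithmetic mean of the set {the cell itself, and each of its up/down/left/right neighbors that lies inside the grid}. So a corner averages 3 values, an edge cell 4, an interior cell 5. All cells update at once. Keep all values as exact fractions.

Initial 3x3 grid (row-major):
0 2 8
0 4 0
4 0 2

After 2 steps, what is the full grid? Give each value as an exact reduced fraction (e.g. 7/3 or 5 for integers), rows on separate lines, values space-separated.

After step 1:
  2/3 7/2 10/3
  2 6/5 7/2
  4/3 5/2 2/3
After step 2:
  37/18 87/40 31/9
  13/10 127/50 87/40
  35/18 57/40 20/9

Answer: 37/18 87/40 31/9
13/10 127/50 87/40
35/18 57/40 20/9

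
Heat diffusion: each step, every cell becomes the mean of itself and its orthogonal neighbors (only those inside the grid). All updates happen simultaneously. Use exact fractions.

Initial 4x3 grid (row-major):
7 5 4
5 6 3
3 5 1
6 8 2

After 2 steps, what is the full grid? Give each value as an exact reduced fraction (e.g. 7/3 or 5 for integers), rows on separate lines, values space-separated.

Answer: 197/36 599/120 13/3
307/60 473/100 301/80
76/15 443/100 871/240
47/9 1151/240 35/9

Derivation:
After step 1:
  17/3 11/2 4
  21/4 24/5 7/2
  19/4 23/5 11/4
  17/3 21/4 11/3
After step 2:
  197/36 599/120 13/3
  307/60 473/100 301/80
  76/15 443/100 871/240
  47/9 1151/240 35/9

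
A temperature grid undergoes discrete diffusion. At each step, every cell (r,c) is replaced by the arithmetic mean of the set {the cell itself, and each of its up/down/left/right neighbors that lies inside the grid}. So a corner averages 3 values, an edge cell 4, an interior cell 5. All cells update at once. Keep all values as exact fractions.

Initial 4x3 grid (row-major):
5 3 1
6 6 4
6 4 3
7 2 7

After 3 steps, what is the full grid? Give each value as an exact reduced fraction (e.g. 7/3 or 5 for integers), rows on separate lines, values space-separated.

After step 1:
  14/3 15/4 8/3
  23/4 23/5 7/2
  23/4 21/5 9/2
  5 5 4
After step 2:
  85/18 941/240 119/36
  623/120 109/25 229/60
  207/40 481/100 81/20
  21/4 91/20 9/2
After step 3:
  9961/2160 58711/14400 7951/2160
  1094/225 26519/6000 13979/3600
  383/75 4589/1000 5153/1200
  599/120 1911/400 131/30

Answer: 9961/2160 58711/14400 7951/2160
1094/225 26519/6000 13979/3600
383/75 4589/1000 5153/1200
599/120 1911/400 131/30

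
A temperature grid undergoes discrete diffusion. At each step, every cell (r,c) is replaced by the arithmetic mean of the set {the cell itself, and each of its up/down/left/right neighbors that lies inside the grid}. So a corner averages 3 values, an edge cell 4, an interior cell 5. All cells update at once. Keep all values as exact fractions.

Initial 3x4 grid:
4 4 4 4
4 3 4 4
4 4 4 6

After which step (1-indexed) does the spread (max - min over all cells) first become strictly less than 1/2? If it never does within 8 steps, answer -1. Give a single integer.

Step 1: max=14/3, min=15/4, spread=11/12
Step 2: max=41/9, min=377/100, spread=707/900
Step 3: max=9343/2160, min=18389/4800, spread=21359/43200
  -> spread < 1/2 first at step 3
Step 4: max=138383/32400, min=166249/43200, spread=10957/25920
Step 5: max=16313309/3888000, min=10066781/2592000, spread=97051/311040
Step 6: max=971309281/233280000, min=606155179/155520000, spread=4966121/18662400
Step 7: max=57814199579/13996800000, min=36593499761/9331200000, spread=46783199/223948800
Step 8: max=3452055854761/839808000000, min=2204340989299/559872000000, spread=2328709933/13436928000

Answer: 3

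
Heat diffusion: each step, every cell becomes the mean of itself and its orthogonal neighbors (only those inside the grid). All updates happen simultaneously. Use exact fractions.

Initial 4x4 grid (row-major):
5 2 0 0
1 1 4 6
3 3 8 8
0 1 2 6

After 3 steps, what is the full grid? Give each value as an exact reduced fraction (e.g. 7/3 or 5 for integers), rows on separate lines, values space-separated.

After step 1:
  8/3 2 3/2 2
  5/2 11/5 19/5 9/2
  7/4 16/5 5 7
  4/3 3/2 17/4 16/3
After step 2:
  43/18 251/120 93/40 8/3
  547/240 137/50 17/5 173/40
  527/240 273/100 93/20 131/24
  55/36 617/240 193/48 199/36
After step 3:
  4867/2160 8591/3600 629/240 559/180
  17287/7200 15889/6000 436/125 317/80
  15719/7200 2233/750 24311/6000 3593/720
  1133/540 19529/7200 6037/1440 2161/432

Answer: 4867/2160 8591/3600 629/240 559/180
17287/7200 15889/6000 436/125 317/80
15719/7200 2233/750 24311/6000 3593/720
1133/540 19529/7200 6037/1440 2161/432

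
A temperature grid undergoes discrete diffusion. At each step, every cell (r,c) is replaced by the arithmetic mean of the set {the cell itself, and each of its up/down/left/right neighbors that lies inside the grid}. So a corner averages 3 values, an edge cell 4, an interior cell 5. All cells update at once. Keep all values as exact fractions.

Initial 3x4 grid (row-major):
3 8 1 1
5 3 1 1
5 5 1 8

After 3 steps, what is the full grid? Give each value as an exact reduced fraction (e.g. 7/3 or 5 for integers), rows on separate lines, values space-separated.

Answer: 4717/1080 12649/3600 573/200 521/240
14959/3600 23189/6000 8257/3000 38071/14400
347/80 2947/800 24203/7200 1511/540

Derivation:
After step 1:
  16/3 15/4 11/4 1
  4 22/5 7/5 11/4
  5 7/2 15/4 10/3
After step 2:
  157/36 487/120 89/40 13/6
  281/60 341/100 301/100 509/240
  25/6 333/80 719/240 59/18
After step 3:
  4717/1080 12649/3600 573/200 521/240
  14959/3600 23189/6000 8257/3000 38071/14400
  347/80 2947/800 24203/7200 1511/540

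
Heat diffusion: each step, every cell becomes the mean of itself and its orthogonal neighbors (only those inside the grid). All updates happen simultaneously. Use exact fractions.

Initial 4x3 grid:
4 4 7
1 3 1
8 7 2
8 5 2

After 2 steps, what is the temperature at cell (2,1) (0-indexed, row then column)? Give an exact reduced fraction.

Step 1: cell (2,1) = 5
Step 2: cell (2,1) = 227/50
Full grid after step 2:
  23/6 147/40 47/12
  81/20 399/100 269/80
  11/2 227/50 57/16
  37/6 41/8 23/6

Answer: 227/50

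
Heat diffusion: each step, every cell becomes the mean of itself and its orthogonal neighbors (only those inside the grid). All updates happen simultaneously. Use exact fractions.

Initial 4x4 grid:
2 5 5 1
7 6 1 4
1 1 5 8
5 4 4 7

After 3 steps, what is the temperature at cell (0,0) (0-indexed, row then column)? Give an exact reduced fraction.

Step 1: cell (0,0) = 14/3
Step 2: cell (0,0) = 79/18
Step 3: cell (0,0) = 449/108
Full grid after step 3:
  449/108 3647/900 133/36 2033/540
  1801/450 5833/1500 1213/300 1453/360
  826/225 1463/375 1604/375 8741/1800
  973/270 3499/900 4213/900 1381/270

Answer: 449/108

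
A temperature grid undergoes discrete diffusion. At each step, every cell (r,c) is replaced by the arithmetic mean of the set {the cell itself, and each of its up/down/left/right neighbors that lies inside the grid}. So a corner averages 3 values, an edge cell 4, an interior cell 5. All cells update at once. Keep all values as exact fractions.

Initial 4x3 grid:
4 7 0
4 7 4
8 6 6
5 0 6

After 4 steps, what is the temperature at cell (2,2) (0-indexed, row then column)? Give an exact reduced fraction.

Step 1: cell (2,2) = 11/2
Step 2: cell (2,2) = 383/80
Step 3: cell (2,2) = 777/160
Step 4: cell (2,2) = 69019/14400
Full grid after step 4:
  4351/864 420247/86400 3019/648
  37181/7200 89191/18000 206861/43200
  109841/21600 359219/72000 69019/14400
  128543/25920 832483/172800 13697/2880

Answer: 69019/14400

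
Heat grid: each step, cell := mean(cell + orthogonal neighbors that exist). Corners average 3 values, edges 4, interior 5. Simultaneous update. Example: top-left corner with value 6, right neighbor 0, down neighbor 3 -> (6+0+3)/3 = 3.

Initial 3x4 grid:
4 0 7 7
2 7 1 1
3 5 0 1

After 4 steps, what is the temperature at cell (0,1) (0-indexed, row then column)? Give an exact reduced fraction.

Step 1: cell (0,1) = 9/2
Step 2: cell (0,1) = 53/16
Step 3: cell (0,1) = 2923/800
Step 4: cell (0,1) = 245393/72000
Full grid after step 4:
  75199/21600 245393/72000 250033/72000 17711/5400
  713489/216000 599717/180000 135523/45000 1271693/432000
  107011/32400 325027/108000 298487/108000 161707/64800

Answer: 245393/72000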